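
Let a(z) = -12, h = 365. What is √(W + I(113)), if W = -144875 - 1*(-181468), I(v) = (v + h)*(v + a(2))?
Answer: √84871 ≈ 291.33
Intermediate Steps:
I(v) = (-12 + v)*(365 + v) (I(v) = (v + 365)*(v - 12) = (365 + v)*(-12 + v) = (-12 + v)*(365 + v))
W = 36593 (W = -144875 + 181468 = 36593)
√(W + I(113)) = √(36593 + (-4380 + 113² + 353*113)) = √(36593 + (-4380 + 12769 + 39889)) = √(36593 + 48278) = √84871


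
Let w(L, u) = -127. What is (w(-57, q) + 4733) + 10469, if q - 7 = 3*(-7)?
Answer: 15075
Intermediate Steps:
q = -14 (q = 7 + 3*(-7) = 7 - 21 = -14)
(w(-57, q) + 4733) + 10469 = (-127 + 4733) + 10469 = 4606 + 10469 = 15075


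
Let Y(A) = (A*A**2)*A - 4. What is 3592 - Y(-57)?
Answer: -10552405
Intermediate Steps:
Y(A) = -4 + A**4 (Y(A) = A**3*A - 4 = A**4 - 4 = -4 + A**4)
3592 - Y(-57) = 3592 - (-4 + (-57)**4) = 3592 - (-4 + 10556001) = 3592 - 1*10555997 = 3592 - 10555997 = -10552405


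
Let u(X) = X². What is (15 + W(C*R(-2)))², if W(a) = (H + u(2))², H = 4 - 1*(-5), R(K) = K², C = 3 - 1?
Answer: 33856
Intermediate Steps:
C = 2
H = 9 (H = 4 + 5 = 9)
W(a) = 169 (W(a) = (9 + 2²)² = (9 + 4)² = 13² = 169)
(15 + W(C*R(-2)))² = (15 + 169)² = 184² = 33856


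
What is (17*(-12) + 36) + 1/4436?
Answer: -745247/4436 ≈ -168.00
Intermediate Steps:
(17*(-12) + 36) + 1/4436 = (-204 + 36) + 1/4436 = -168 + 1/4436 = -745247/4436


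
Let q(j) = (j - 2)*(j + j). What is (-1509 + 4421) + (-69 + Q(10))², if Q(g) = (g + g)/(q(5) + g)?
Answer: 30417/4 ≈ 7604.3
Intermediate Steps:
q(j) = 2*j*(-2 + j) (q(j) = (-2 + j)*(2*j) = 2*j*(-2 + j))
Q(g) = 2*g/(30 + g) (Q(g) = (g + g)/(2*5*(-2 + 5) + g) = (2*g)/(2*5*3 + g) = (2*g)/(30 + g) = 2*g/(30 + g))
(-1509 + 4421) + (-69 + Q(10))² = (-1509 + 4421) + (-69 + 2*10/(30 + 10))² = 2912 + (-69 + 2*10/40)² = 2912 + (-69 + 2*10*(1/40))² = 2912 + (-69 + ½)² = 2912 + (-137/2)² = 2912 + 18769/4 = 30417/4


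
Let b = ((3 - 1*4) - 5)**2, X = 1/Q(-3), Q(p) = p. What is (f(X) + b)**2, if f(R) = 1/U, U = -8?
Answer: 82369/64 ≈ 1287.0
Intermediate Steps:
X = -1/3 (X = 1/(-3) = -1/3 ≈ -0.33333)
f(R) = -1/8 (f(R) = 1/(-8) = -1/8)
b = 36 (b = ((3 - 4) - 5)**2 = (-1 - 5)**2 = (-6)**2 = 36)
(f(X) + b)**2 = (-1/8 + 36)**2 = (287/8)**2 = 82369/64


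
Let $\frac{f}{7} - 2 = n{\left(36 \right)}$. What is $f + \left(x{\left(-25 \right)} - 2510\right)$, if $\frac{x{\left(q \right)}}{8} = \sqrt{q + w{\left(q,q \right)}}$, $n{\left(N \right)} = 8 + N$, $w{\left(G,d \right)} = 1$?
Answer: $-2188 + 16 i \sqrt{6} \approx -2188.0 + 39.192 i$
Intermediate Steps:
$f = 322$ ($f = 14 + 7 \left(8 + 36\right) = 14 + 7 \cdot 44 = 14 + 308 = 322$)
$x{\left(q \right)} = 8 \sqrt{1 + q}$ ($x{\left(q \right)} = 8 \sqrt{q + 1} = 8 \sqrt{1 + q}$)
$f + \left(x{\left(-25 \right)} - 2510\right) = 322 + \left(8 \sqrt{1 - 25} - 2510\right) = 322 - \left(2510 - 8 \sqrt{-24}\right) = 322 - \left(2510 - 8 \cdot 2 i \sqrt{6}\right) = 322 - \left(2510 - 16 i \sqrt{6}\right) = -2188 + 16 i \sqrt{6}$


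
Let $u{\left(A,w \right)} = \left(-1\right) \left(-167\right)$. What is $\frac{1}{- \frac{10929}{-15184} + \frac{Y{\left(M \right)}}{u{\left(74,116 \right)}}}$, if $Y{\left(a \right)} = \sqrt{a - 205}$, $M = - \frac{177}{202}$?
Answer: $\frac{467434687119504}{341239865620085} - \frac{19251246976 i \sqrt{8400574}}{341239865620085} \approx 1.3698 - 0.16351 i$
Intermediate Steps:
$u{\left(A,w \right)} = 167$
$M = - \frac{177}{202}$ ($M = \left(-177\right) \frac{1}{202} = - \frac{177}{202} \approx -0.87624$)
$Y{\left(a \right)} = \sqrt{-205 + a}$
$\frac{1}{- \frac{10929}{-15184} + \frac{Y{\left(M \right)}}{u{\left(74,116 \right)}}} = \frac{1}{- \frac{10929}{-15184} + \frac{\sqrt{-205 - \frac{177}{202}}}{167}} = \frac{1}{\left(-10929\right) \left(- \frac{1}{15184}\right) + \sqrt{- \frac{41587}{202}} \cdot \frac{1}{167}} = \frac{1}{\frac{10929}{15184} + \frac{i \sqrt{8400574}}{202} \cdot \frac{1}{167}} = \frac{1}{\frac{10929}{15184} + \frac{i \sqrt{8400574}}{33734}}$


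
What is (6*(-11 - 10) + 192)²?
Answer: 4356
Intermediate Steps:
(6*(-11 - 10) + 192)² = (6*(-21) + 192)² = (-126 + 192)² = 66² = 4356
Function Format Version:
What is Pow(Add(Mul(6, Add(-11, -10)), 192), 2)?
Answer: 4356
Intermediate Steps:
Pow(Add(Mul(6, Add(-11, -10)), 192), 2) = Pow(Add(Mul(6, -21), 192), 2) = Pow(Add(-126, 192), 2) = Pow(66, 2) = 4356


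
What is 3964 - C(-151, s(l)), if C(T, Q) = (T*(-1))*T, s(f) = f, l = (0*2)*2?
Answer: 26765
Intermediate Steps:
l = 0 (l = 0*2 = 0)
C(T, Q) = -T² (C(T, Q) = (-T)*T = -T²)
3964 - C(-151, s(l)) = 3964 - (-1)*(-151)² = 3964 - (-1)*22801 = 3964 - 1*(-22801) = 3964 + 22801 = 26765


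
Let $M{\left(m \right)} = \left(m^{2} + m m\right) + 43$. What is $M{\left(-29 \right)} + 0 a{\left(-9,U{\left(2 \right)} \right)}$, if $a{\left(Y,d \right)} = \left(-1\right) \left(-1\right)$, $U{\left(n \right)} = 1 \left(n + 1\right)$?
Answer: $1725$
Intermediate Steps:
$U{\left(n \right)} = 1 + n$ ($U{\left(n \right)} = 1 \left(1 + n\right) = 1 + n$)
$a{\left(Y,d \right)} = 1$
$M{\left(m \right)} = 43 + 2 m^{2}$ ($M{\left(m \right)} = \left(m^{2} + m^{2}\right) + 43 = 2 m^{2} + 43 = 43 + 2 m^{2}$)
$M{\left(-29 \right)} + 0 a{\left(-9,U{\left(2 \right)} \right)} = \left(43 + 2 \left(-29\right)^{2}\right) + 0 \cdot 1 = \left(43 + 2 \cdot 841\right) + 0 = \left(43 + 1682\right) + 0 = 1725 + 0 = 1725$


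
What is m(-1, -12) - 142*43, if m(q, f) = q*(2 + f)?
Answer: -6096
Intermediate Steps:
m(-1, -12) - 142*43 = -(2 - 12) - 142*43 = -1*(-10) - 6106 = 10 - 6106 = -6096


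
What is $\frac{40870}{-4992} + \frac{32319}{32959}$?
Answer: $- \frac{592848941}{82265664} \approx -7.2065$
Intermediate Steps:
$\frac{40870}{-4992} + \frac{32319}{32959} = 40870 \left(- \frac{1}{4992}\right) + 32319 \cdot \frac{1}{32959} = - \frac{20435}{2496} + \frac{32319}{32959} = - \frac{592848941}{82265664}$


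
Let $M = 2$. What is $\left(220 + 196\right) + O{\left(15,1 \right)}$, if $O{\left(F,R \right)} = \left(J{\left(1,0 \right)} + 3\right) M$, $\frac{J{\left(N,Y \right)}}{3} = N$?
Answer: $428$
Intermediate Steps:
$J{\left(N,Y \right)} = 3 N$
$O{\left(F,R \right)} = 12$ ($O{\left(F,R \right)} = \left(3 \cdot 1 + 3\right) 2 = \left(3 + 3\right) 2 = 6 \cdot 2 = 12$)
$\left(220 + 196\right) + O{\left(15,1 \right)} = \left(220 + 196\right) + 12 = 416 + 12 = 428$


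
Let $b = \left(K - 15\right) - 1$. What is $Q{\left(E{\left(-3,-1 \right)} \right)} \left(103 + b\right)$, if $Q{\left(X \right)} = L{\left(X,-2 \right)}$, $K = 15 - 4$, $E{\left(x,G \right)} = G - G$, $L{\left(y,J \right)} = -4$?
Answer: $-392$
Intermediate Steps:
$E{\left(x,G \right)} = 0$
$K = 11$ ($K = 15 - 4 = 11$)
$Q{\left(X \right)} = -4$
$b = -5$ ($b = \left(11 - 15\right) - 1 = -4 - 1 = -5$)
$Q{\left(E{\left(-3,-1 \right)} \right)} \left(103 + b\right) = - 4 \left(103 - 5\right) = \left(-4\right) 98 = -392$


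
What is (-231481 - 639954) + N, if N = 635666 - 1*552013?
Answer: -787782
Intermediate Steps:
N = 83653 (N = 635666 - 552013 = 83653)
(-231481 - 639954) + N = (-231481 - 639954) + 83653 = -871435 + 83653 = -787782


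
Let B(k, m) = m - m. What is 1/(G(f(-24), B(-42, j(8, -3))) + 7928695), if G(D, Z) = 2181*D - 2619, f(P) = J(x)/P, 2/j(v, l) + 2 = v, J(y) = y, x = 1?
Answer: 8/63407881 ≈ 1.2617e-7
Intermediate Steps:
j(v, l) = 2/(-2 + v)
B(k, m) = 0
f(P) = 1/P
G(D, Z) = -2619 + 2181*D
1/(G(f(-24), B(-42, j(8, -3))) + 7928695) = 1/((-2619 + 2181/(-24)) + 7928695) = 1/((-2619 + 2181*(-1/24)) + 7928695) = 1/((-2619 - 727/8) + 7928695) = 1/(-21679/8 + 7928695) = 1/(63407881/8) = 8/63407881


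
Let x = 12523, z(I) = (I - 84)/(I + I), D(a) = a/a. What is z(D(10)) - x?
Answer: -25129/2 ≈ -12565.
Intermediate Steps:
D(a) = 1
z(I) = (-84 + I)/(2*I) (z(I) = (-84 + I)/((2*I)) = (-84 + I)*(1/(2*I)) = (-84 + I)/(2*I))
z(D(10)) - x = (½)*(-84 + 1)/1 - 1*12523 = (½)*1*(-83) - 12523 = -83/2 - 12523 = -25129/2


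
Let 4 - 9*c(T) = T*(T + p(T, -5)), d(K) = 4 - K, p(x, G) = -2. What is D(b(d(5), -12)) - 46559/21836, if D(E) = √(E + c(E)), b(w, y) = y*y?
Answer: -46559/21836 + 2*I*√4787/3 ≈ -2.1322 + 46.125*I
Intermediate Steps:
c(T) = 4/9 - T*(-2 + T)/9 (c(T) = 4/9 - T*(T - 2)/9 = 4/9 - T*(-2 + T)/9)
b(w, y) = y²
D(E) = √(4/9 - E²/9 + 11*E/9) (D(E) = √(E + (4/9 - E²/9 + 2*E/9)) = √(4/9 - E²/9 + 11*E/9))
D(b(d(5), -12)) - 46559/21836 = √(4 - ((-12)²)² + 11*(-12)²)/3 - 46559/21836 = √(4 - 1*144² + 11*144)/3 - 46559*1/21836 = √(4 - 1*20736 + 1584)/3 - 46559/21836 = √(4 - 20736 + 1584)/3 - 46559/21836 = √(-19148)/3 - 46559/21836 = (2*I*√4787)/3 - 46559/21836 = 2*I*√4787/3 - 46559/21836 = -46559/21836 + 2*I*√4787/3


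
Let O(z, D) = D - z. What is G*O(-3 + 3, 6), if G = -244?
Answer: -1464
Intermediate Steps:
G*O(-3 + 3, 6) = -244*(6 - (-3 + 3)) = -244*(6 - 1*0) = -244*(6 + 0) = -244*6 = -1464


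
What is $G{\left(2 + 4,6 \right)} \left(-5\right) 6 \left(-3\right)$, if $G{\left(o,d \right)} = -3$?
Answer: $-270$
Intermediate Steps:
$G{\left(2 + 4,6 \right)} \left(-5\right) 6 \left(-3\right) = - 3 \left(-5\right) 6 \left(-3\right) = - 3 \left(\left(-30\right) \left(-3\right)\right) = \left(-3\right) 90 = -270$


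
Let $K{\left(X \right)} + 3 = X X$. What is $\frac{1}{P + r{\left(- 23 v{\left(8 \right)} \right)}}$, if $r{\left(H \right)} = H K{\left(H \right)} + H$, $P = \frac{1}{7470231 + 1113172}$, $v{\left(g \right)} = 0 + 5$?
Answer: $- \frac{8583403}{13052308854934} \approx -6.5762 \cdot 10^{-7}$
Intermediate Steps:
$v{\left(g \right)} = 5$
$P = \frac{1}{8583403} \approx 1.165 \cdot 10^{-7}$
$K{\left(X \right)} = -3 + X^{2}$ ($K{\left(X \right)} = -3 + X X = -3 + X^{2}$)
$r{\left(H \right)} = H + H \left(-3 + H^{2}\right)$ ($r{\left(H \right)} = H \left(-3 + H^{2}\right) + H = H + H \left(-3 + H^{2}\right)$)
$\frac{1}{P + r{\left(- 23 v{\left(8 \right)} \right)}} = \frac{1}{\frac{1}{8583403} + \left(-23\right) 5 \left(-2 + \left(\left(-23\right) 5\right)^{2}\right)} = \frac{1}{\frac{1}{8583403} - 115 \left(-2 + \left(-115\right)^{2}\right)} = \frac{1}{\frac{1}{8583403} - 115 \left(-2 + 13225\right)} = \frac{1}{\frac{1}{8583403} - 1520645} = \frac{1}{- \frac{13052308854934}{8583403}} = - \frac{8583403}{13052308854934}$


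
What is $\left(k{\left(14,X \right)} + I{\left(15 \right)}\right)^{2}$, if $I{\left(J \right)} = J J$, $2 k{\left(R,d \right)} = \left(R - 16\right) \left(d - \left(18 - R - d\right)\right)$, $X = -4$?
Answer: $56169$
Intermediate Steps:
$k{\left(R,d \right)} = \frac{\left(-16 + R\right) \left(-18 + R + 2 d\right)}{2}$ ($k{\left(R,d \right)} = \frac{\left(R - 16\right) \left(d - \left(18 - R - d\right)\right)}{2} = \frac{\left(-16 + R\right) \left(d + \left(-18 + R + d\right)\right)}{2} = \frac{\left(-16 + R\right) \left(-18 + R + 2 d\right)}{2}$)
$I{\left(J \right)} = J^{2}$
$\left(k{\left(14,X \right)} + I{\left(15 \right)}\right)^{2} = \left(\left(144 + \frac{14^{2}}{2} - 238 - -64 + 14 \left(-4\right)\right) + 15^{2}\right)^{2} = \left(\left(144 + \frac{1}{2} \cdot 196 - 238 + 64 - 56\right) + 225\right)^{2} = \left(\left(144 + 98 - 238 + 64 - 56\right) + 225\right)^{2} = \left(12 + 225\right)^{2} = 237^{2} = 56169$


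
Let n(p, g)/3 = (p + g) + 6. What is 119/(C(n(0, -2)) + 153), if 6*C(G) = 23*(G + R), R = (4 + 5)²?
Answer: 238/1019 ≈ 0.23356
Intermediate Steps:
R = 81 (R = 9² = 81)
n(p, g) = 18 + 3*g + 3*p (n(p, g) = 3*((p + g) + 6) = 3*((g + p) + 6) = 3*(6 + g + p) = 18 + 3*g + 3*p)
C(G) = 621/2 + 23*G/6 (C(G) = (23*(G + 81))/6 = (23*(81 + G))/6 = (1863 + 23*G)/6 = 621/2 + 23*G/6)
119/(C(n(0, -2)) + 153) = 119/((621/2 + 23*(18 + 3*(-2) + 3*0)/6) + 153) = 119/((621/2 + 23*(18 - 6 + 0)/6) + 153) = 119/((621/2 + (23/6)*12) + 153) = 119/((621/2 + 46) + 153) = 119/(713/2 + 153) = 119/(1019/2) = (2/1019)*119 = 238/1019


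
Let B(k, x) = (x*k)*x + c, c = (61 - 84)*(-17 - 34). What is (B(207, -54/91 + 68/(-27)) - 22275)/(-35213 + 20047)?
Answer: 6404894177/5086380663 ≈ 1.2592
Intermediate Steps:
c = 1173 (c = -23*(-51) = 1173)
B(k, x) = 1173 + k*x**2 (B(k, x) = (x*k)*x + 1173 = (k*x)*x + 1173 = k*x**2 + 1173 = 1173 + k*x**2)
(B(207, -54/91 + 68/(-27)) - 22275)/(-35213 + 20047) = ((1173 + 207*(-54/91 + 68/(-27))**2) - 22275)/(-35213 + 20047) = ((1173 + 207*(-54*1/91 + 68*(-1/27))**2) - 22275)/(-15166) = ((1173 + 207*(-54/91 - 68/27)**2) - 22275)*(-1/15166) = ((1173 + 207*(-7646/2457)**2) - 22275)*(-1/15166) = ((1173 + 207*(58461316/6036849)) - 22275)*(-1/15166) = ((1173 + 1344610268/670761) - 22275)*(-1/15166) = (2131412921/670761 - 22275)*(-1/15166) = -12809788354/670761*(-1/15166) = 6404894177/5086380663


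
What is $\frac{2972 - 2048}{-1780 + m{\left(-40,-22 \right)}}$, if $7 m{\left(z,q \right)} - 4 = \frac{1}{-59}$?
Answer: $- \frac{381612}{734905} \approx -0.51927$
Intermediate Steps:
$m{\left(z,q \right)} = \frac{235}{413}$ ($m{\left(z,q \right)} = \frac{4}{7} + \frac{1}{7 \left(-59\right)} = \frac{4}{7} + \frac{1}{7} \left(- \frac{1}{59}\right) = \frac{4}{7} - \frac{1}{413} = \frac{235}{413}$)
$\frac{2972 - 2048}{-1780 + m{\left(-40,-22 \right)}} = \frac{2972 - 2048}{-1780 + \frac{235}{413}} = \frac{924}{- \frac{734905}{413}} = 924 \left(- \frac{413}{734905}\right) = - \frac{381612}{734905}$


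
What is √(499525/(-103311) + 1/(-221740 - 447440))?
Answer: I*√422044376942918755/295442970 ≈ 2.1989*I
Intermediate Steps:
√(499525/(-103311) + 1/(-221740 - 447440)) = √(499525*(-1/103311) + 1/(-669180)) = √(-38425/7947 - 1/669180) = √(-8571083149/1772657820) = I*√422044376942918755/295442970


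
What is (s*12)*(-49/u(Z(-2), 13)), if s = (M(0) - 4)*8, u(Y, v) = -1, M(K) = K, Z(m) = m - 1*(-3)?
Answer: -18816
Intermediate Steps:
Z(m) = 3 + m (Z(m) = m + 3 = 3 + m)
s = -32 (s = (0 - 4)*8 = -4*8 = -32)
(s*12)*(-49/u(Z(-2), 13)) = (-32*12)*(-49/(-1)) = -(-18816)*(-1) = -384*49 = -18816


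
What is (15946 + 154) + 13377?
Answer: 29477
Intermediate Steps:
(15946 + 154) + 13377 = 16100 + 13377 = 29477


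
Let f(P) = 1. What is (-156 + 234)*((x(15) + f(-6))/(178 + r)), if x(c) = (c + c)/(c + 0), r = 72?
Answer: 117/125 ≈ 0.93600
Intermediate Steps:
x(c) = 2 (x(c) = (2*c)/c = 2)
(-156 + 234)*((x(15) + f(-6))/(178 + r)) = (-156 + 234)*((2 + 1)/(178 + 72)) = 78*(3/250) = 117/125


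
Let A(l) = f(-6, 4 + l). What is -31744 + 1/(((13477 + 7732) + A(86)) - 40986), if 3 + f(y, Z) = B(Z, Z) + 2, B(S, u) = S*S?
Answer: -370706433/11678 ≈ -31744.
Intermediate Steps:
B(S, u) = S**2
f(y, Z) = -1 + Z**2 (f(y, Z) = -3 + (Z**2 + 2) = -3 + (2 + Z**2) = -1 + Z**2)
A(l) = -1 + (4 + l)**2
-31744 + 1/(((13477 + 7732) + A(86)) - 40986) = -31744 + 1/(((13477 + 7732) + (-1 + (4 + 86)**2)) - 40986) = -31744 + 1/((21209 + (-1 + 90**2)) - 40986) = -31744 + 1/((21209 + (-1 + 8100)) - 40986) = -31744 + 1/((21209 + 8099) - 40986) = -31744 + 1/(29308 - 40986) = -31744 + 1/(-11678) = -31744 - 1/11678 = -370706433/11678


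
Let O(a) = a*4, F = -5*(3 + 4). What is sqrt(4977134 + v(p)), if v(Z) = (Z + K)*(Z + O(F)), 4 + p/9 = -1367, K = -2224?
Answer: sqrt(186708811) ≈ 13664.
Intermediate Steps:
F = -35 (F = -5*7 = -35)
O(a) = 4*a
p = -12339 (p = -36 + 9*(-1367) = -36 - 12303 = -12339)
v(Z) = (-2224 + Z)*(-140 + Z) (v(Z) = (Z - 2224)*(Z + 4*(-35)) = (-2224 + Z)*(Z - 140) = (-2224 + Z)*(-140 + Z))
sqrt(4977134 + v(p)) = sqrt(4977134 + (311360 + (-12339)**2 - 2364*(-12339))) = sqrt(4977134 + (311360 + 152250921 + 29169396)) = sqrt(4977134 + 181731677) = sqrt(186708811)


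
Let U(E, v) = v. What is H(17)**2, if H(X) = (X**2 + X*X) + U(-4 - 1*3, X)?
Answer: 354025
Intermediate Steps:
H(X) = X + 2*X**2 (H(X) = (X**2 + X*X) + X = (X**2 + X**2) + X = 2*X**2 + X = X + 2*X**2)
H(17)**2 = (17*(1 + 2*17))**2 = (17*(1 + 34))**2 = (17*35)**2 = 595**2 = 354025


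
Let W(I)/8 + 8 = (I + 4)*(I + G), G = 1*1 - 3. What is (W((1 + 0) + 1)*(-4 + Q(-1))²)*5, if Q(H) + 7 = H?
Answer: -46080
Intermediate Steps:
G = -2 (G = 1 - 3 = -2)
Q(H) = -7 + H
W(I) = -64 + 8*(-2 + I)*(4 + I) (W(I) = -64 + 8*((I + 4)*(I - 2)) = -64 + 8*((4 + I)*(-2 + I)) = -64 + 8*((-2 + I)*(4 + I)) = -64 + 8*(-2 + I)*(4 + I))
(W((1 + 0) + 1)*(-4 + Q(-1))²)*5 = ((-128 + 8*((1 + 0) + 1)² + 16*((1 + 0) + 1))*(-4 + (-7 - 1))²)*5 = ((-128 + 8*(1 + 1)² + 16*(1 + 1))*(-4 - 8)²)*5 = ((-128 + 8*2² + 16*2)*(-12)²)*5 = ((-128 + 8*4 + 32)*144)*5 = ((-128 + 32 + 32)*144)*5 = -64*144*5 = -9216*5 = -46080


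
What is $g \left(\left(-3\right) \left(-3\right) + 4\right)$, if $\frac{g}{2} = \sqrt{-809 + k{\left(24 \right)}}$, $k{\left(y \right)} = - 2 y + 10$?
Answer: $286 i \sqrt{7} \approx 756.68 i$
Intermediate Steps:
$k{\left(y \right)} = 10 - 2 y$
$g = 22 i \sqrt{7}$ ($g = 2 \sqrt{-809 + \left(10 - 48\right)} = 2 \sqrt{-809 - 38} = 2 \sqrt{-847} = 2 \cdot 11 i \sqrt{7} = 22 i \sqrt{7} \approx 58.207 i$)
$g \left(\left(-3\right) \left(-3\right) + 4\right) = 22 i \sqrt{7} \left(\left(-3\right) \left(-3\right) + 4\right) = 22 i \sqrt{7} \left(9 + 4\right) = 22 i \sqrt{7} \cdot 13 = 286 i \sqrt{7}$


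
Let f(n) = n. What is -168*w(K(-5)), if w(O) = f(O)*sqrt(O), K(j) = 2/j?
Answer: 336*I*sqrt(10)/25 ≈ 42.501*I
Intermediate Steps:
w(O) = O**(3/2) (w(O) = O*sqrt(O) = O**(3/2))
-168*w(K(-5)) = -168*2*sqrt(2)*(-I*sqrt(5)/25) = -168*(-2*I*sqrt(10)/25) = -(-336)*I*sqrt(10)/25 = 336*I*sqrt(10)/25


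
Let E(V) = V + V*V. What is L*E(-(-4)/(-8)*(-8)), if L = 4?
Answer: 80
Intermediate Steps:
E(V) = V + V²
L*E(-(-4)/(-8)*(-8)) = 4*((-(-4)/(-8)*(-8))*(1 - (-4)/(-8)*(-8))) = 4*((-(-4)*(-1)/8*(-8))*(1 - (-4)*(-1)/8*(-8))) = 4*((-1*½*(-8))*(1 - 1*½*(-8))) = 4*((-½*(-8))*(1 - ½*(-8))) = 4*(4*(1 + 4)) = 4*(4*5) = 4*20 = 80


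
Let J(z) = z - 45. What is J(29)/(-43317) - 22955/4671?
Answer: -110474111/22481523 ≈ -4.9140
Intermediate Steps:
J(z) = -45 + z
J(29)/(-43317) - 22955/4671 = (-45 + 29)/(-43317) - 22955/4671 = -16*(-1/43317) - 22955*1/4671 = 16/43317 - 22955/4671 = -110474111/22481523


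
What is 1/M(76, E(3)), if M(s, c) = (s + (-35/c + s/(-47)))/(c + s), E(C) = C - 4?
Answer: 3525/5141 ≈ 0.68566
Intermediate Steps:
E(C) = -4 + C
M(s, c) = (-35/c + 46*s/47)/(c + s) (M(s, c) = (s + (-35/c + s*(-1/47)))/(c + s) = (s + (-35/c - s/47))/(c + s) = (-35/c + 46*s/47)/(c + s))
1/M(76, E(3)) = 1/((-1645 + 46*(-4 + 3)*76)/(47*(-4 + 3)*((-4 + 3) + 76))) = 1/((1/47)*(-1645 + 46*(-1)*76)/(-1*(-1 + 76))) = 1/((1/47)*(-1)*(-1645 - 3496)/75) = 1/((1/47)*(-1)*(1/75)*(-5141)) = 1/(5141/3525) = 3525/5141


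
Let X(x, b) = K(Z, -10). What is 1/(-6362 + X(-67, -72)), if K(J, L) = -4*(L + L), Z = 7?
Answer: -1/6282 ≈ -0.00015918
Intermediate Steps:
K(J, L) = -8*L
X(x, b) = 80 (X(x, b) = -8*(-10) = 80)
1/(-6362 + X(-67, -72)) = 1/(-6362 + 80) = 1/(-6282) = -1/6282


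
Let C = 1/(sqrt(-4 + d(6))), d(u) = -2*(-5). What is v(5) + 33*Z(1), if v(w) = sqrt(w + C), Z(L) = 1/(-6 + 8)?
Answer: 33/2 + sqrt(180 + 6*sqrt(6))/6 ≈ 18.826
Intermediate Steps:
d(u) = 10
Z(L) = 1/2
C = sqrt(6)/6 (C = 1/(sqrt(-4 + 10)) = 1/(sqrt(6)) = sqrt(6)/6 ≈ 0.40825)
v(w) = sqrt(w + sqrt(6)/6)
v(5) + 33*Z(1) = sqrt(6*sqrt(6) + 36*5)/6 + 33*(1/2) = sqrt(6*sqrt(6) + 180)/6 + 33/2 = sqrt(180 + 6*sqrt(6))/6 + 33/2 = 33/2 + sqrt(180 + 6*sqrt(6))/6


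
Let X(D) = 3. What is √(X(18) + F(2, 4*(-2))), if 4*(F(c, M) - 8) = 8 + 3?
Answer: √55/2 ≈ 3.7081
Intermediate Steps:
F(c, M) = 43/4 (F(c, M) = 8 + (8 + 3)/4 = 8 + (¼)*11 = 8 + 11/4 = 43/4)
√(X(18) + F(2, 4*(-2))) = √(3 + 43/4) = √(55/4) = √55/2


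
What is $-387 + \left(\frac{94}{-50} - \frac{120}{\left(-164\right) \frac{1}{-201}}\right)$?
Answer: $- \frac{549352}{1025} \approx -535.95$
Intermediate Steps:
$-387 + \left(\frac{94}{-50} - \frac{120}{\left(-164\right) \frac{1}{-201}}\right) = -387 + \left(94 \left(- \frac{1}{50}\right) - \frac{120}{\left(-164\right) \left(- \frac{1}{201}\right)}\right) = -387 - \left(\frac{47}{25} + \frac{120}{\frac{164}{201}}\right) = -387 - \frac{152677}{1025} = - \frac{549352}{1025}$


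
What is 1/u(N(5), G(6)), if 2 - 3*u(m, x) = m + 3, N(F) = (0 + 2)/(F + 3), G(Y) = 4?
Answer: -12/5 ≈ -2.4000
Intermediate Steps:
N(F) = 2/(3 + F)
u(m, x) = -1/3 - m/3 (u(m, x) = 2/3 - (m + 3)/3 = 2/3 - (3 + m)/3 = 2/3 + (-1 - m/3) = -1/3 - m/3)
1/u(N(5), G(6)) = 1/(-1/3 - 2/(3*(3 + 5))) = 1/(-1/3 - 2/(3*8)) = 1/(-1/3 - 1/3*1/4) = 1/(-1/3 - 1/12) = 1/(-5/12) = -12/5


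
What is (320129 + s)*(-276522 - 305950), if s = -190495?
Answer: -75508175248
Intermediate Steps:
(320129 + s)*(-276522 - 305950) = (320129 - 190495)*(-276522 - 305950) = 129634*(-582472) = -75508175248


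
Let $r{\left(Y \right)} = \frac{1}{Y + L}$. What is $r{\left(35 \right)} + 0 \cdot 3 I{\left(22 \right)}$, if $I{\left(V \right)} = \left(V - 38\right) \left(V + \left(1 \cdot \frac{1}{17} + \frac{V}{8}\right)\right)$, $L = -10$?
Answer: $\frac{1}{25} \approx 0.04$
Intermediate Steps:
$I{\left(V \right)} = \left(-38 + V\right) \left(\frac{1}{17} + \frac{9 V}{8}\right)$ ($I{\left(V \right)} = \left(-38 + V\right) \left(V + \left(1 \cdot \frac{1}{17} + V \frac{1}{8}\right)\right) = \left(-38 + V\right) \left(V + \left(\frac{1}{17} + \frac{V}{8}\right)\right) = \left(-38 + V\right) \left(\frac{1}{17} + \frac{9 V}{8}\right)$)
$r{\left(Y \right)} = \frac{1}{-10 + Y}$ ($r{\left(Y \right)} = \frac{1}{Y - 10} = \frac{1}{-10 + Y}$)
$r{\left(35 \right)} + 0 \cdot 3 I{\left(22 \right)} = \frac{1}{-10 + 35} + 0 \cdot 3 \left(- \frac{38}{17} - \frac{31933}{34} + \frac{9 \cdot 22^{2}}{8}\right) = \frac{1}{25} + 0 \left(- \frac{38}{17} - \frac{31933}{34} + \frac{9}{8} \cdot 484\right) = \frac{1}{25} + 0 \left(- \frac{38}{17} - \frac{31933}{34} + \frac{1089}{2}\right) = \frac{1}{25} + 0 \left(- \frac{6748}{17}\right) = \frac{1}{25} + 0 = \frac{1}{25}$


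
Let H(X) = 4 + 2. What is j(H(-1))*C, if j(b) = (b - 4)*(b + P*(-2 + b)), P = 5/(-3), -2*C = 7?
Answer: 14/3 ≈ 4.6667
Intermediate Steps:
H(X) = 6
C = -7/2 (C = -1/2*7 = -7/2 ≈ -3.5000)
P = -5/3 (P = 5*(-1/3) = -5/3 ≈ -1.6667)
j(b) = (-4 + b)*(10/3 - 2*b/3) (j(b) = (b - 4)*(b - 5*(-2 + b)/3) = (-4 + b)*(b + (10/3 - 5*b/3)) = (-4 + b)*(10/3 - 2*b/3))
j(H(-1))*C = (-40/3 + 6*6 - 2/3*6**2)*(-7/2) = (-40/3 + 36 - 2/3*36)*(-7/2) = (-40/3 + 36 - 24)*(-7/2) = -4/3*(-7/2) = 14/3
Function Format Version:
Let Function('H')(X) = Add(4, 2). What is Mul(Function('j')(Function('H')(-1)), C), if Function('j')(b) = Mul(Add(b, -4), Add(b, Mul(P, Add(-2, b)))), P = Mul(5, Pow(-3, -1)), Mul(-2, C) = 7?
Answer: Rational(14, 3) ≈ 4.6667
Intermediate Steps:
Function('H')(X) = 6
C = Rational(-7, 2) (C = Mul(Rational(-1, 2), 7) = Rational(-7, 2) ≈ -3.5000)
P = Rational(-5, 3) (P = Mul(5, Rational(-1, 3)) = Rational(-5, 3) ≈ -1.6667)
Function('j')(b) = Mul(Add(-4, b), Add(Rational(10, 3), Mul(Rational(-2, 3), b))) (Function('j')(b) = Mul(Add(b, -4), Add(b, Mul(Rational(-5, 3), Add(-2, b)))) = Mul(Add(-4, b), Add(b, Add(Rational(10, 3), Mul(Rational(-5, 3), b)))) = Mul(Add(-4, b), Add(Rational(10, 3), Mul(Rational(-2, 3), b))))
Mul(Function('j')(Function('H')(-1)), C) = Mul(Add(Rational(-40, 3), Mul(6, 6), Mul(Rational(-2, 3), Pow(6, 2))), Rational(-7, 2)) = Mul(Add(Rational(-40, 3), 36, Mul(Rational(-2, 3), 36)), Rational(-7, 2)) = Mul(Add(Rational(-40, 3), 36, -24), Rational(-7, 2)) = Mul(Rational(-4, 3), Rational(-7, 2)) = Rational(14, 3)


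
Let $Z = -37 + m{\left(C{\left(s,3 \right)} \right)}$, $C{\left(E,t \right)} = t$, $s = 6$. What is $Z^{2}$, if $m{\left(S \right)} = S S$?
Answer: $784$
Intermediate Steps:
$m{\left(S \right)} = S^{2}$
$Z = -28$ ($Z = -37 + 3^{2} = -37 + 9 = -28$)
$Z^{2} = \left(-28\right)^{2} = 784$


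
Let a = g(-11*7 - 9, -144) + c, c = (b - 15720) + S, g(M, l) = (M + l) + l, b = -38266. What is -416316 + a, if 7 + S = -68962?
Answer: -539645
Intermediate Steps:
S = -68969 (S = -7 - 68962 = -68969)
g(M, l) = M + 2*l
c = -122955 (c = (-38266 - 15720) - 68969 = -53986 - 68969 = -122955)
a = -123329 (a = ((-11*7 - 9) + 2*(-144)) - 122955 = ((-77 - 9) - 288) - 122955 = (-86 - 288) - 122955 = -374 - 122955 = -123329)
-416316 + a = -416316 - 123329 = -539645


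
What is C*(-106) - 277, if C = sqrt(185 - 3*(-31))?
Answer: -277 - 106*sqrt(278) ≈ -2044.4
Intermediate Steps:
C = sqrt(278) (C = sqrt(185 + 93) = sqrt(278) ≈ 16.673)
C*(-106) - 277 = sqrt(278)*(-106) - 277 = -106*sqrt(278) - 277 = -277 - 106*sqrt(278)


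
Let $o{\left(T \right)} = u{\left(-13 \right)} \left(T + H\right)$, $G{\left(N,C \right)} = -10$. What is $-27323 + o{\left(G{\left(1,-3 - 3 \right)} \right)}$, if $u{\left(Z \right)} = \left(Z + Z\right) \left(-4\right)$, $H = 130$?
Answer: $-14843$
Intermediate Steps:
$u{\left(Z \right)} = - 8 Z$ ($u{\left(Z \right)} = 2 Z \left(-4\right) = - 8 Z$)
$o{\left(T \right)} = 13520 + 104 T$ ($o{\left(T \right)} = \left(-8\right) \left(-13\right) \left(T + 130\right) = 104 \left(130 + T\right) = 13520 + 104 T$)
$-27323 + o{\left(G{\left(1,-3 - 3 \right)} \right)} = -27323 + \left(13520 + 104 \left(-10\right)\right) = -27323 + \left(13520 - 1040\right) = -27323 + 12480 = -14843$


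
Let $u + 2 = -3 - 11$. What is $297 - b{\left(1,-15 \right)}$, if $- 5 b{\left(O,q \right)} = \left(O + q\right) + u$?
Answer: $291$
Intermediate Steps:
$u = -16$ ($u = -2 - 14 = -16$)
$b{\left(O,q \right)} = \frac{16}{5} - \frac{O}{5} - \frac{q}{5}$ ($b{\left(O,q \right)} = - \frac{\left(O + q\right) - 16}{5} = - \frac{-16 + O + q}{5} = \frac{16}{5} - \frac{O}{5} - \frac{q}{5}$)
$297 - b{\left(1,-15 \right)} = 297 - \left(\frac{16}{5} - \frac{1}{5} - -3\right) = 297 - \left(\frac{16}{5} - \frac{1}{5} + 3\right) = 297 - 6 = 291$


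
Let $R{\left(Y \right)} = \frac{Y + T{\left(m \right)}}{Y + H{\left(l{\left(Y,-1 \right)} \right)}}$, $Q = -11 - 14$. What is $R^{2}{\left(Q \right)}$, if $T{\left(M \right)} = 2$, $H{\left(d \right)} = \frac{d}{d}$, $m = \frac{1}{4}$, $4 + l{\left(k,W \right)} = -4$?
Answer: $\frac{529}{576} \approx 0.9184$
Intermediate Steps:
$l{\left(k,W \right)} = -8$ ($l{\left(k,W \right)} = -4 - 4 = -8$)
$m = \frac{1}{4} \approx 0.25$
$H{\left(d \right)} = 1$
$Q = -25$ ($Q = -11 - 14 = -25$)
$R{\left(Y \right)} = \frac{2 + Y}{1 + Y}$ ($R{\left(Y \right)} = \frac{Y + 2}{Y + 1} = \frac{2 + Y}{1 + Y}$)
$R^{2}{\left(Q \right)} = \left(\frac{2 - 25}{1 - 25}\right)^{2} = \left(\frac{1}{-24} \left(-23\right)\right)^{2} = \left(\left(- \frac{1}{24}\right) \left(-23\right)\right)^{2} = \left(\frac{23}{24}\right)^{2} = \frac{529}{576}$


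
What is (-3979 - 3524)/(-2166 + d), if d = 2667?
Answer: -2501/167 ≈ -14.976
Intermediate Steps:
(-3979 - 3524)/(-2166 + d) = (-3979 - 3524)/(-2166 + 2667) = -7503/501 = -7503*1/501 = -2501/167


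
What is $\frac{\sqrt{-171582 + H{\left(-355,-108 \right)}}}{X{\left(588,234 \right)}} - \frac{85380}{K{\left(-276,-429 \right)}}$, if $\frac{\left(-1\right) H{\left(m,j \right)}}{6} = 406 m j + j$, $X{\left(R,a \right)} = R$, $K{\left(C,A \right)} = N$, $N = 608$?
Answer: $- \frac{21345}{152} + \frac{i \sqrt{93567174}}{588} \approx -140.43 + 16.451 i$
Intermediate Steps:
$K{\left(C,A \right)} = 608$
$H{\left(m,j \right)} = - 6 j - 2436 j m$ ($H{\left(m,j \right)} = - 6 \left(406 m j + j\right) = - 6 \left(406 j m + j\right) = - 6 \left(j + 406 j m\right) = - 6 j - 2436 j m$)
$\frac{\sqrt{-171582 + H{\left(-355,-108 \right)}}}{X{\left(588,234 \right)}} - \frac{85380}{K{\left(-276,-429 \right)}} = \frac{\sqrt{-171582 - - 648 \left(1 + 406 \left(-355\right)\right)}}{588} - \frac{85380}{608} = \sqrt{-171582 - - 648 \left(1 - 144130\right)} \frac{1}{588} - \frac{21345}{152} = \sqrt{-171582 - \left(-648\right) \left(-144129\right)} \frac{1}{588} - \frac{21345}{152} = \sqrt{-171582 - 93395592} \cdot \frac{1}{588} - \frac{21345}{152} = \sqrt{-93567174} \cdot \frac{1}{588} - \frac{21345}{152} = i \sqrt{93567174} \cdot \frac{1}{588} - \frac{21345}{152} = \frac{i \sqrt{93567174}}{588} - \frac{21345}{152} = - \frac{21345}{152} + \frac{i \sqrt{93567174}}{588}$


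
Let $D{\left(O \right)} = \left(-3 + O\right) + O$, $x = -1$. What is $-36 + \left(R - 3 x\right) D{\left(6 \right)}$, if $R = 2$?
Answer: $9$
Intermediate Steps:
$D{\left(O \right)} = -3 + 2 O$
$-36 + \left(R - 3 x\right) D{\left(6 \right)} = -36 + \left(2 - -3\right) \left(-3 + 2 \cdot 6\right) = -36 + \left(2 + 3\right) \left(-3 + 12\right) = -36 + 5 \cdot 9 = -36 + 45 = 9$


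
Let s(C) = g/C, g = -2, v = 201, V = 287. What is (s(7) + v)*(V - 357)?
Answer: -14050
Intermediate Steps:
s(C) = -2/C
(s(7) + v)*(V - 357) = (-2/7 + 201)*(287 - 357) = (-2*⅐ + 201)*(-70) = (-2/7 + 201)*(-70) = (1405/7)*(-70) = -14050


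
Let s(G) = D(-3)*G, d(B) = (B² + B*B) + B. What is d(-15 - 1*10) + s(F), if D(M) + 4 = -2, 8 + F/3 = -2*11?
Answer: 1765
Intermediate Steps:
F = -90 (F = -24 + 3*(-2*11) = -24 + 3*(-22) = -24 - 66 = -90)
d(B) = B + 2*B² (d(B) = (B² + B²) + B = 2*B² + B = B + 2*B²)
D(M) = -6 (D(M) = -4 - 2 = -6)
s(G) = -6*G
d(-15 - 1*10) + s(F) = (-15 - 1*10)*(1 + 2*(-15 - 1*10)) - 6*(-90) = (-15 - 10)*(1 + 2*(-15 - 10)) + 540 = -25*(1 + 2*(-25)) + 540 = -25*(1 - 50) + 540 = -25*(-49) + 540 = 1225 + 540 = 1765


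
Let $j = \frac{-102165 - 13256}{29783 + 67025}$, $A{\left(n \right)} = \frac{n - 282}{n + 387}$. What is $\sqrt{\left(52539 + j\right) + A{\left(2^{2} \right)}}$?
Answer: $\frac{\sqrt{18818373707834837774}}{18925964} \approx 229.21$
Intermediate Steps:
$A{\left(n \right)} = \frac{-282 + n}{387 + n}$
$j = - \frac{115421}{96808} \approx -1.1923$
$\sqrt{\left(52539 + j\right) + A{\left(2^{2} \right)}} = \sqrt{\left(52539 - \frac{115421}{96808}\right) + \frac{-282 + 2^{2}}{387 + 2^{2}}} = \sqrt{\frac{5086080091}{96808} + \frac{-282 + 4}{387 + 4}} = \sqrt{\frac{5086080091}{96808} + \frac{1}{391} \left(-278\right)} = \sqrt{\frac{5086080091}{96808} - \frac{278}{391}} = \sqrt{\frac{1988630402957}{37851928}} = \frac{\sqrt{18818373707834837774}}{18925964}$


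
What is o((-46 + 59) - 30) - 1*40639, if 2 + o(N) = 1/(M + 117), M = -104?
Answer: -528332/13 ≈ -40641.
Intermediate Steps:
o(N) = -25/13 (o(N) = -2 + 1/(-104 + 117) = -2 + 1/13 = -25/13)
o((-46 + 59) - 30) - 1*40639 = -25/13 - 1*40639 = -25/13 - 40639 = -528332/13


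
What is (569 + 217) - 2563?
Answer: -1777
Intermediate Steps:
(569 + 217) - 2563 = 786 - 2563 = -1777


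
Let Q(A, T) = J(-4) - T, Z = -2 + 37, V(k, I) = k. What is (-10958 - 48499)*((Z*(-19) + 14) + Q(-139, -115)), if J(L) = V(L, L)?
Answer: 32106780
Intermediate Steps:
J(L) = L
Z = 35
Q(A, T) = -4 - T
(-10958 - 48499)*((Z*(-19) + 14) + Q(-139, -115)) = (-10958 - 48499)*((35*(-19) + 14) + (-4 - 1*(-115))) = -59457*((-665 + 14) + (-4 + 115)) = -59457*(-651 + 111) = -59457*(-540) = 32106780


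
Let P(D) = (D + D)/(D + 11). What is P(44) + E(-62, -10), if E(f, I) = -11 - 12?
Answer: -107/5 ≈ -21.400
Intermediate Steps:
E(f, I) = -23
P(D) = 2*D/(11 + D) (P(D) = (2*D)/(11 + D) = 2*D/(11 + D))
P(44) + E(-62, -10) = 2*44/(11 + 44) - 23 = 2*44/55 - 23 = 2*44*(1/55) - 23 = 8/5 - 23 = -107/5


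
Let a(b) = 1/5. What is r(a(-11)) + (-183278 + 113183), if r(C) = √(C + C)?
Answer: -70095 + √10/5 ≈ -70094.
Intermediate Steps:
a(b) = ⅕
r(C) = √2*√C (r(C) = √(2*C) = √2*√C)
r(a(-11)) + (-183278 + 113183) = √2*√(⅕) + (-183278 + 113183) = √2*(√5/5) - 70095 = √10/5 - 70095 = -70095 + √10/5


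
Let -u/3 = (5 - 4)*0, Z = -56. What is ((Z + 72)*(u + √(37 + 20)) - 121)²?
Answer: 29233 - 3872*√57 ≈ 0.041067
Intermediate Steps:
u = 0 (u = -3*(5 - 4)*0 = -3*0 = 0)
((Z + 72)*(u + √(37 + 20)) - 121)² = ((-56 + 72)*(0 + √(37 + 20)) - 121)² = (16*(0 + √57) - 121)² = (16*√57 - 121)² = (-121 + 16*√57)²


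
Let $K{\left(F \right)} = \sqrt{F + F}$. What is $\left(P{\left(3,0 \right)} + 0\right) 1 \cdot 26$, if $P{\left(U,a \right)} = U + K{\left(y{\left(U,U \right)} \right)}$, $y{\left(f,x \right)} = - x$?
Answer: $78 + 26 i \sqrt{6} \approx 78.0 + 63.687 i$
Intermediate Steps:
$K{\left(F \right)} = \sqrt{2} \sqrt{F}$ ($K{\left(F \right)} = \sqrt{2 F} = \sqrt{2} \sqrt{F}$)
$P{\left(U,a \right)} = U + \sqrt{2} \sqrt{- U}$
$\left(P{\left(3,0 \right)} + 0\right) 1 \cdot 26 = \left(\left(3 + \sqrt{2} \sqrt{\left(-1\right) 3}\right) + 0\right) 1 \cdot 26 = \left(\left(3 + \sqrt{2} \sqrt{-3}\right) + 0\right) 1 \cdot 26 = \left(\left(3 + \sqrt{2} i \sqrt{3}\right) + 0\right) 1 \cdot 26 = \left(\left(3 + i \sqrt{6}\right) + 0\right) 1 \cdot 26 = \left(3 + i \sqrt{6}\right) 1 \cdot 26 = \left(3 + i \sqrt{6}\right) 26 = 78 + 26 i \sqrt{6}$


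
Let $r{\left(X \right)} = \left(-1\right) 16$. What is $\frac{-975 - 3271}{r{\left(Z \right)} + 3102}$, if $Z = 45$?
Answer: $- \frac{2123}{1543} \approx -1.3759$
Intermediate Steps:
$r{\left(X \right)} = -16$
$\frac{-975 - 3271}{r{\left(Z \right)} + 3102} = \frac{-975 - 3271}{-16 + 3102} = - \frac{4246}{3086} = \left(-4246\right) \frac{1}{3086} = - \frac{2123}{1543}$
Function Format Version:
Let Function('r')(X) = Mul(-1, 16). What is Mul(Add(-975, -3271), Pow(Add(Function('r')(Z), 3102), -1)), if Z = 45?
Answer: Rational(-2123, 1543) ≈ -1.3759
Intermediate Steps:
Function('r')(X) = -16
Mul(Add(-975, -3271), Pow(Add(Function('r')(Z), 3102), -1)) = Mul(Add(-975, -3271), Pow(Add(-16, 3102), -1)) = Mul(-4246, Pow(3086, -1)) = Mul(-4246, Rational(1, 3086)) = Rational(-2123, 1543)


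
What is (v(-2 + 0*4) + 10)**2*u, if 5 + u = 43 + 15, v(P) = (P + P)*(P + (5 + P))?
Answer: 1908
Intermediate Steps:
v(P) = 2*P*(5 + 2*P) (v(P) = (2*P)*(5 + 2*P) = 2*P*(5 + 2*P))
u = 53 (u = -5 + (43 + 15) = -5 + 58 = 53)
(v(-2 + 0*4) + 10)**2*u = (2*(-2 + 0*4)*(5 + 2*(-2 + 0*4)) + 10)**2*53 = (2*(-2 + 0)*(5 + 2*(-2 + 0)) + 10)**2*53 = (2*(-2)*(5 + 2*(-2)) + 10)**2*53 = (2*(-2)*(5 - 4) + 10)**2*53 = (2*(-2)*1 + 10)**2*53 = (-4 + 10)**2*53 = 6**2*53 = 36*53 = 1908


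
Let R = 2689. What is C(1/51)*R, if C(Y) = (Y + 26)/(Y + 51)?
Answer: 3568303/2602 ≈ 1371.4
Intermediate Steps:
C(Y) = (26 + Y)/(51 + Y)
C(1/51)*R = ((26 + 1/51)/(51 + 1/51))*2689 = ((1327/51)/(2602/51))*2689 = ((51/2602)*(1327/51))*2689 = (1327/2602)*2689 = 3568303/2602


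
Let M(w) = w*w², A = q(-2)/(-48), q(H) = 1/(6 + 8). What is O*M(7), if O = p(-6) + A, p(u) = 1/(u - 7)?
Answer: -33565/1248 ≈ -26.895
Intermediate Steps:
q(H) = 1/14
A = -1/672 (A = (1/14)/(-48) = (1/14)*(-1/48) = -1/672 ≈ -0.0014881)
M(w) = w³
p(u) = 1/(-7 + u)
O = -685/8736 (O = 1/(-7 - 6) - 1/672 = 1/(-13) - 1/672 = -1/13 - 1/672 = -685/8736 ≈ -0.078411)
O*M(7) = -685/8736*7³ = -685/8736*343 = -33565/1248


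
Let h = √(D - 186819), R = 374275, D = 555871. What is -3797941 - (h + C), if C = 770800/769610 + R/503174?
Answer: -147074475292323569/38724774214 - 2*√92263 ≈ -3.7986e+6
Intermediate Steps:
h = 2*√92263 (h = √(555871 - 186819) = √369052 = 2*√92263 ≈ 607.50)
C = 67589230195/38724774214 (C = 770800/769610 + 374275/503174 = 770800*(1/769610) + 374275*(1/503174) = 77080/76961 + 374275/503174 = 67589230195/38724774214 ≈ 1.7454)
-3797941 - (h + C) = -3797941 - (2*√92263 + 67589230195/38724774214) = -3797941 - (67589230195/38724774214 + 2*√92263) = -3797941 + (-67589230195/38724774214 - 2*√92263) = -147074475292323569/38724774214 - 2*√92263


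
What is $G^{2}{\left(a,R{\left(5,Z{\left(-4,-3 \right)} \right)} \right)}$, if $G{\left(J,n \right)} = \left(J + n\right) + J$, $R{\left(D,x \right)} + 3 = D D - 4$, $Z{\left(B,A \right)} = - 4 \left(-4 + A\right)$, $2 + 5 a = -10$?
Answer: $\frac{4356}{25} \approx 174.24$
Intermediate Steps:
$a = - \frac{12}{5}$ ($a = - \frac{2}{5} + \frac{1}{5} \left(-10\right) = - \frac{2}{5} - 2 = - \frac{12}{5} \approx -2.4$)
$Z{\left(B,A \right)} = 16 - 4 A$
$R{\left(D,x \right)} = -7 + D^{2}$ ($R{\left(D,x \right)} = -3 + \left(D D - 4\right) = -3 + \left(D^{2} - 4\right) = -3 + \left(-4 + D^{2}\right) = -7 + D^{2}$)
$G{\left(J,n \right)} = n + 2 J$
$G^{2}{\left(a,R{\left(5,Z{\left(-4,-3 \right)} \right)} \right)} = \left(\left(-7 + 5^{2}\right) + 2 \left(- \frac{12}{5}\right)\right)^{2} = \left(\left(-7 + 25\right) - \frac{24}{5}\right)^{2} = \left(18 - \frac{24}{5}\right)^{2} = \left(\frac{66}{5}\right)^{2} = \frac{4356}{25}$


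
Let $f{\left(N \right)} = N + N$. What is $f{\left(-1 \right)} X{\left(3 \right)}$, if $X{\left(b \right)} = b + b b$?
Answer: $-24$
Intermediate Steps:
$X{\left(b \right)} = b + b^{2}$
$f{\left(N \right)} = 2 N$
$f{\left(-1 \right)} X{\left(3 \right)} = 2 \left(-1\right) 3 \left(1 + 3\right) = - 2 \cdot 3 \cdot 4 = \left(-2\right) 12 = -24$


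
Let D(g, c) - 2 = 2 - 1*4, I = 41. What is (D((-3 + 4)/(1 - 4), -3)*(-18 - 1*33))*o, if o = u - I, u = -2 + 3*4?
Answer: 0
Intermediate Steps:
u = 10 (u = -2 + 12 = 10)
o = -31 (o = 10 - 1*41 = 10 - 41 = -31)
D(g, c) = 0 (D(g, c) = 2 + (2 - 1*4) = 2 + (2 - 4) = 2 - 2 = 0)
(D((-3 + 4)/(1 - 4), -3)*(-18 - 1*33))*o = (0*(-18 - 1*33))*(-31) = (0*(-18 - 33))*(-31) = (0*(-51))*(-31) = 0*(-31) = 0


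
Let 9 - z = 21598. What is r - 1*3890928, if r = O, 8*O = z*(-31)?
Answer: -30458165/8 ≈ -3.8073e+6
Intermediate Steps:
z = -21589 (z = 9 - 1*21598 = 9 - 21598 = -21589)
O = 669259/8 (O = (-21589*(-31))/8 = (1/8)*669259 = 669259/8 ≈ 83657.)
r = 669259/8 ≈ 83657.
r - 1*3890928 = 669259/8 - 1*3890928 = 669259/8 - 3890928 = -30458165/8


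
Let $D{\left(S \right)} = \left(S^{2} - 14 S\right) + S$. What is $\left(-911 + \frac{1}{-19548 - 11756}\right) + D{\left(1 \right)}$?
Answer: $- \frac{28893593}{31304} \approx -923.0$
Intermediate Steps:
$D{\left(S \right)} = S^{2} - 13 S$
$\left(-911 + \frac{1}{-19548 - 11756}\right) + D{\left(1 \right)} = \left(-911 + \frac{1}{-19548 - 11756}\right) + 1 \left(-13 + 1\right) = \left(-911 + \frac{1}{-31304}\right) + 1 \left(-12\right) = \left(-911 - \frac{1}{31304}\right) - 12 = - \frac{28517945}{31304} - 12 = - \frac{28893593}{31304}$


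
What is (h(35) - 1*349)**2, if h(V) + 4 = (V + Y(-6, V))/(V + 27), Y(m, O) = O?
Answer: 118984464/961 ≈ 1.2381e+5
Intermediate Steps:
h(V) = -4 + 2*V/(27 + V) (h(V) = -4 + (V + V)/(V + 27) = -4 + (2*V)/(27 + V) = -4 + 2*V/(27 + V))
(h(35) - 1*349)**2 = (2*(-54 - 1*35)/(27 + 35) - 1*349)**2 = (2*(-54 - 35)/62 - 349)**2 = (2*(1/62)*(-89) - 349)**2 = (-89/31 - 349)**2 = (-10908/31)**2 = 118984464/961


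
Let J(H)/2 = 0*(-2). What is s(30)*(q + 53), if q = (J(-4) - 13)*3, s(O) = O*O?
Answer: 12600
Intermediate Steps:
J(H) = 0 (J(H) = 2*(0*(-2)) = 2*0 = 0)
s(O) = O**2
q = -39 (q = (0 - 13)*3 = -13*3 = -39)
s(30)*(q + 53) = 30**2*(-39 + 53) = 900*14 = 12600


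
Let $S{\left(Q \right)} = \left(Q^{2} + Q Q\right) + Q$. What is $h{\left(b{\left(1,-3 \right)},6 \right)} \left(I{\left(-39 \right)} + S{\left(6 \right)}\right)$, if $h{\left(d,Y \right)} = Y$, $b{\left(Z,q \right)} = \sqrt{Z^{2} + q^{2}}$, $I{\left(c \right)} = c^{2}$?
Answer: $9594$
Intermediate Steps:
$S{\left(Q \right)} = Q + 2 Q^{2}$ ($S{\left(Q \right)} = \left(Q^{2} + Q^{2}\right) + Q = 2 Q^{2} + Q = Q + 2 Q^{2}$)
$h{\left(b{\left(1,-3 \right)},6 \right)} \left(I{\left(-39 \right)} + S{\left(6 \right)}\right) = 6 \left(\left(-39\right)^{2} + 6 \left(1 + 2 \cdot 6\right)\right) = 6 \left(1521 + 6 \left(1 + 12\right)\right) = 6 \left(1521 + 6 \cdot 13\right) = 6 \left(1521 + 78\right) = 6 \cdot 1599 = 9594$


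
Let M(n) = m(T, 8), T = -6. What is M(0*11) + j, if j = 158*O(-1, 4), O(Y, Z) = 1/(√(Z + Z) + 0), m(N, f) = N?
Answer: -6 + 79*√2/2 ≈ 49.861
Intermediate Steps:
M(n) = -6
O(Y, Z) = √2/(2*√Z) (O(Y, Z) = 1/(√(2*Z) + 0) = 1/(√2*√Z + 0) = 1/(√2*√Z) = √2/(2*√Z))
j = 79*√2/2 (j = 158*(√2/(2*√4)) = 158*((½)*√2*(½)) = 158*(√2/4) = 79*√2/2 ≈ 55.861)
M(0*11) + j = -6 + 79*√2/2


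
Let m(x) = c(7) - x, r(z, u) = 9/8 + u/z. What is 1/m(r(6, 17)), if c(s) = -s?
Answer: -24/263 ≈ -0.091255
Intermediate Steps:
r(z, u) = 9/8 + u/z (r(z, u) = 9*(⅛) + u/z = 9/8 + u/z)
m(x) = -7 - x (m(x) = -1*7 - x = -7 - x)
1/m(r(6, 17)) = 1/(-7 - (9/8 + 17/6)) = 1/(-7 - 1*95/24) = 1/(-7 - 95/24) = 1/(-263/24) = -24/263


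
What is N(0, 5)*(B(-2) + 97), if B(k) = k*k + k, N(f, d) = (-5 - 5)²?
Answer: 9900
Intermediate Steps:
N(f, d) = 100 (N(f, d) = (-10)² = 100)
B(k) = k + k² (B(k) = k² + k = k + k²)
N(0, 5)*(B(-2) + 97) = 100*(-2*(1 - 2) + 97) = 100*(-2*(-1) + 97) = 100*(2 + 97) = 100*99 = 9900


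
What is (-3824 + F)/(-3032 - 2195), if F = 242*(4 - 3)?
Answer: 3582/5227 ≈ 0.68529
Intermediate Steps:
F = 242 (F = 242*1 = 242)
(-3824 + F)/(-3032 - 2195) = (-3824 + 242)/(-3032 - 2195) = -3582/(-5227) = -3582*(-1/5227) = 3582/5227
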